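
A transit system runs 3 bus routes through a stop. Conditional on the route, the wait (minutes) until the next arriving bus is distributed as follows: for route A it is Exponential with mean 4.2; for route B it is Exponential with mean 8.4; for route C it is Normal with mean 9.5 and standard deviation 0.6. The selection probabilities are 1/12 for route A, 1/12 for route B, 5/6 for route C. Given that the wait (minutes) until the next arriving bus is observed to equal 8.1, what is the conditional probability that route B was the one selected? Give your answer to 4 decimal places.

0.0878

Likelihoods f(8.1 | ·): A: 0.0346085; B: 0.0453876; C: 0.0437031.
Posterior ∝ prior × likelihood. Numerator for B: 0.0833333·0.0453876 = 0.0037823.
Normalizing constant: 0.0833333·0.0346085 + 0.0833333·0.0453876 + 0.833333·0.0437031 = 0.0430856.
P(B | observation) = 0.0037823 / 0.0430856 = 0.0877856.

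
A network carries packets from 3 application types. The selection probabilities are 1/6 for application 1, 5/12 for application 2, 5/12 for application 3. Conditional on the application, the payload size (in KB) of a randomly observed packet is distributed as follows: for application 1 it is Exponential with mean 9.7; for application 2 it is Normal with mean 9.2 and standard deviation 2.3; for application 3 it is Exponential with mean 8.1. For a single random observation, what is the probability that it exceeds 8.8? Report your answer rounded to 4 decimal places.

0.4450

Conditional on each application, P(X > 8.8): 1: 0.403646; 2: 0.569033; 3: 0.337422.
By total probability, P(X > 8.8) = 0.166667·0.403646 + 0.416667·0.569033 + 0.416667·0.337422 = 0.444964.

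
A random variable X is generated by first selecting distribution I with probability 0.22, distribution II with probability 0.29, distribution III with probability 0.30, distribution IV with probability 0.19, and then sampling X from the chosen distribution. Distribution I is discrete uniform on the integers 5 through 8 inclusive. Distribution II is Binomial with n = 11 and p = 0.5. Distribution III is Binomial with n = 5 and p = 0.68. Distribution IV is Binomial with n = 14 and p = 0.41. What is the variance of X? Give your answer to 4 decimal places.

Per component, I: μ=6.5, E[X²]=43.5; II: μ=5.5, E[X²]=33; III: μ=3.4, E[X²]=12.648; IV: μ=5.74, E[X²]=36.3342.
E[X] = 0.22·6.5 + 0.29·5.5 + 0.3·3.4 + 0.19·5.74 = 5.1356.
E[X²] = 0.22·43.5 + 0.29·33 + 0.3·12.648 + 0.19·36.3342 = 29.8379.
Var(X) = E[X²] − (E[X])² = 29.8379 − 26.3744 = 3.46351.

3.4635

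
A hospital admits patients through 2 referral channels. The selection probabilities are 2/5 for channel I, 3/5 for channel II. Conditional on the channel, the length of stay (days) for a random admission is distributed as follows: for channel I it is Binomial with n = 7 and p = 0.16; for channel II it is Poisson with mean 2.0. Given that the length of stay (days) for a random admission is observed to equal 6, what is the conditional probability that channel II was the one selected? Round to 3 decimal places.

0.995

Likelihoods P(X=6 | ·): I: 9.865e-05; II: 0.0120298.
Posterior ∝ prior × likelihood. Numerator for II: 0.6·0.0120298 = 0.00721788.
Normalizing constant: 0.4·9.865e-05 + 0.6·0.0120298 = 0.00725734.
P(II | observation) = 0.00721788 / 0.00725734 = 0.994563.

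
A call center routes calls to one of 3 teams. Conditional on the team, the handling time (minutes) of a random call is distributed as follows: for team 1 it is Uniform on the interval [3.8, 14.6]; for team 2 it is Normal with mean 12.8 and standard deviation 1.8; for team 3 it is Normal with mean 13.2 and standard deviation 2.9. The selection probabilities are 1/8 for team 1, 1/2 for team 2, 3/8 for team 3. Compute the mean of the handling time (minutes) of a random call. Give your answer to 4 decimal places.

12.5000

Component means — 1: 9.2; 2: 12.8; 3: 13.2.
E[X] = 0.125·9.2 + 0.5·12.8 + 0.375·13.2 = 12.5.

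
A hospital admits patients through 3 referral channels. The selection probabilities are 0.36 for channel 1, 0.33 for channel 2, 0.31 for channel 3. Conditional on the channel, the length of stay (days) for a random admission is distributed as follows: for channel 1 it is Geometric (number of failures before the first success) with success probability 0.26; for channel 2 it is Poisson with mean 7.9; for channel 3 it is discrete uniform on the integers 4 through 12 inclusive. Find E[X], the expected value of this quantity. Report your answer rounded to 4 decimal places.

Component means — 1: 2.84615; 2: 7.9; 3: 8.
E[X] = 0.36·2.84615 + 0.33·7.9 + 0.31·8 = 6.11162.

6.1116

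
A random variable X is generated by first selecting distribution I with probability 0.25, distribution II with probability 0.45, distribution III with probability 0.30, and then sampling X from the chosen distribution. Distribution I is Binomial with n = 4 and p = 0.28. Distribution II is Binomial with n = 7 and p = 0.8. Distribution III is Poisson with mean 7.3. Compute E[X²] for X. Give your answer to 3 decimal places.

33.308

For each component E[X²] = Var + (mean)², giving I: 2.0608; II: 32.48; III: 60.59.
Overall E[X²] = 0.25·2.0608 + 0.45·32.48 + 0.3·60.59 = 33.3082.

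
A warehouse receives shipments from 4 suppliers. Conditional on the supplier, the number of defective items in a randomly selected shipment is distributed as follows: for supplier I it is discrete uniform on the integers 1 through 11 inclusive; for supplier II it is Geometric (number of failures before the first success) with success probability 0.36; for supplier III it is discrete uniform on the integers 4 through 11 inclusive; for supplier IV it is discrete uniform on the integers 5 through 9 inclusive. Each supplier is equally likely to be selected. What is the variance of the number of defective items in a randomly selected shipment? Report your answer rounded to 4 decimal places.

Per component, I: μ=6, E[X²]=46; II: μ=1.77778, E[X²]=8.09877; III: μ=7.5, E[X²]=61.5; IV: μ=7, E[X²]=51.
E[X] = 0.25·6 + 0.25·1.77778 + 0.25·7.5 + 0.25·7 = 5.56944.
E[X²] = 0.25·46 + 0.25·8.09877 + 0.25·61.5 + 0.25·51 = 41.6497.
Var(X) = E[X²] − (E[X])² = 41.6497 − 31.0187 = 10.631.

10.6310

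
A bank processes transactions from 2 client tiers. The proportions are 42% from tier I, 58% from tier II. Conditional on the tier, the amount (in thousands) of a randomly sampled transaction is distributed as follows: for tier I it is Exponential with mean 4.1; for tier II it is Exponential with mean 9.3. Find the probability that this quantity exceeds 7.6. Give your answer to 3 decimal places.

0.322

Conditional on each tier, P(X > 7.6): I: 0.156663; II: 0.441665.
By total probability, P(X > 7.6) = 0.42·0.156663 + 0.58·0.441665 = 0.321964.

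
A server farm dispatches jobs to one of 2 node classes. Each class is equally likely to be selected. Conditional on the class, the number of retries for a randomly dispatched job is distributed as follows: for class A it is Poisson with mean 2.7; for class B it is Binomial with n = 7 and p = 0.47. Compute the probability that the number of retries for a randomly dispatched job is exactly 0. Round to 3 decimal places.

Conditional on each class, P(X = 0): A: 0.0672055; B: 0.0117471.
By total probability, P(X = 0) = 0.5·0.0672055 + 0.5·0.0117471 = 0.0394763.

0.039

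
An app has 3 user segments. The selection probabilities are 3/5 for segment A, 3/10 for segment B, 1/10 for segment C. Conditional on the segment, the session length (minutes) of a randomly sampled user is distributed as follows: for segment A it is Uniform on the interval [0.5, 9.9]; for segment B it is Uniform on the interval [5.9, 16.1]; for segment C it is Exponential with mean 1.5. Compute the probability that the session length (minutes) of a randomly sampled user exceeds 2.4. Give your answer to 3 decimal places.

Conditional on each segment, P(X > 2.4): A: 0.797872; B: 1; C: 0.201897.
By total probability, P(X > 2.4) = 0.6·0.797872 + 0.3·1 + 0.1·0.201897 = 0.798913.

0.799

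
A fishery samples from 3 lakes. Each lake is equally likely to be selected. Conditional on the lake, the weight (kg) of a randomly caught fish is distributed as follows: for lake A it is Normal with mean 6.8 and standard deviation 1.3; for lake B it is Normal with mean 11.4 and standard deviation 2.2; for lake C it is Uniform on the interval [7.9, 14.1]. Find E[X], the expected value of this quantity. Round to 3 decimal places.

Component means — A: 6.8; B: 11.4; C: 11.
E[X] = 0.333333·6.8 + 0.333333·11.4 + 0.333333·11 = 9.73333.

9.733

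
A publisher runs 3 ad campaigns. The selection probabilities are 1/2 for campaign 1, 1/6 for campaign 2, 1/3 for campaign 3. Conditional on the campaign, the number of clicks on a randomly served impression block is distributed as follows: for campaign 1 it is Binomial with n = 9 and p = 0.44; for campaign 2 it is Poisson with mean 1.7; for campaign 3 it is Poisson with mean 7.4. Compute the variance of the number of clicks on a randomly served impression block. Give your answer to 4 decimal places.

Per component, 1: μ=3.96, E[X²]=17.8992; 2: μ=1.7, E[X²]=4.59; 3: μ=7.4, E[X²]=62.16.
E[X] = 0.5·3.96 + 0.166667·1.7 + 0.333333·7.4 = 4.73.
E[X²] = 0.5·17.8992 + 0.166667·4.59 + 0.333333·62.16 = 30.4346.
Var(X) = E[X²] − (E[X])² = 30.4346 − 22.3729 = 8.0617.

8.0617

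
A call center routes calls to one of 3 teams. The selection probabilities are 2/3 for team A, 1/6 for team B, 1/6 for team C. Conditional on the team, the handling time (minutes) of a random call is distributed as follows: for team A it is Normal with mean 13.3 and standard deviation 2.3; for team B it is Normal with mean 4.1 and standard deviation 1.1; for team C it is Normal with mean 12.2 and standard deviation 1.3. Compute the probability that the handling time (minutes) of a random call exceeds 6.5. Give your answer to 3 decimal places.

Conditional on each team, P(X > 6.5): A: 0.998444; B: 0.0145615; C: 0.999994.
By total probability, P(X > 6.5) = 0.666667·0.998444 + 0.166667·0.0145615 + 0.166667·0.999994 = 0.834722.

0.835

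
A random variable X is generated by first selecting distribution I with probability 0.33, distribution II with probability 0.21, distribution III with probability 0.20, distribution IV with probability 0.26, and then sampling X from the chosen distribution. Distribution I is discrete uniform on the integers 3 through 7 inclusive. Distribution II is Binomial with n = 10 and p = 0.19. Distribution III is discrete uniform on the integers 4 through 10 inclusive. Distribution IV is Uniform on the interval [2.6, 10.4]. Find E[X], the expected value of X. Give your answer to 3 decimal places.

Component means — I: 5; II: 1.9; III: 7; IV: 6.5.
E[X] = 0.33·5 + 0.21·1.9 + 0.2·7 + 0.26·6.5 = 5.139.

5.139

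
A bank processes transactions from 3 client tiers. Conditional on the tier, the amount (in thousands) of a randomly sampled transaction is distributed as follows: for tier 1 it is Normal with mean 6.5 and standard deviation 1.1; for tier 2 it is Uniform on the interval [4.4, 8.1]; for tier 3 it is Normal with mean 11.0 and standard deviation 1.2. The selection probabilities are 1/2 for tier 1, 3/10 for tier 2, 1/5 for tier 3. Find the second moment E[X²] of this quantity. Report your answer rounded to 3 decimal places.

58.279

For each component E[X²] = Var + (mean)², giving 1: 43.46; 2: 40.2033; 3: 122.44.
Overall E[X²] = 0.5·43.46 + 0.3·40.2033 + 0.2·122.44 = 58.279.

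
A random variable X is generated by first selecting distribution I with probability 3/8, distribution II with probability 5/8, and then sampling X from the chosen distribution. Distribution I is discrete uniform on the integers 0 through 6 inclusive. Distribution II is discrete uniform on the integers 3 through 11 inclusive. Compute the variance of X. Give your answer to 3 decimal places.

9.417

Per component, I: μ=3, E[X²]=13; II: μ=7, E[X²]=55.6667.
E[X] = 0.375·3 + 0.625·7 = 5.5.
E[X²] = 0.375·13 + 0.625·55.6667 = 39.6667.
Var(X) = E[X²] − (E[X])² = 39.6667 − 30.25 = 9.41667.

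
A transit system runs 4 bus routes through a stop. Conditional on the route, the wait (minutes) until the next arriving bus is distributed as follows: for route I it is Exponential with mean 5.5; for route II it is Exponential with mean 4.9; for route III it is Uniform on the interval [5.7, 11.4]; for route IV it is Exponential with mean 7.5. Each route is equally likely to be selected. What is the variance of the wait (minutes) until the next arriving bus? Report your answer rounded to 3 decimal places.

Per component, I: μ=5.5, E[X²]=60.5; II: μ=4.9, E[X²]=48.02; III: μ=8.55, E[X²]=75.81; IV: μ=7.5, E[X²]=112.5.
E[X] = 0.25·5.5 + 0.25·4.9 + 0.25·8.55 + 0.25·7.5 = 6.6125.
E[X²] = 0.25·60.5 + 0.25·48.02 + 0.25·75.81 + 0.25·112.5 = 74.2075.
Var(X) = E[X²] − (E[X])² = 74.2075 − 43.7252 = 30.4823.

30.482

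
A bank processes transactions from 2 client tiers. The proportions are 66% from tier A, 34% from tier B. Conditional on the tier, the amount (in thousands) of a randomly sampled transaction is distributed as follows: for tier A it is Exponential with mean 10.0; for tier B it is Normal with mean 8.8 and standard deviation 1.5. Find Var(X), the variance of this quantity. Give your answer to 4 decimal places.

67.0881

Per component, A: μ=10, E[X²]=200; B: μ=8.8, E[X²]=79.69.
E[X] = 0.66·10 + 0.34·8.8 = 9.592.
E[X²] = 0.66·200 + 0.34·79.69 = 159.095.
Var(X) = E[X²] − (E[X])² = 159.095 − 92.0065 = 67.0881.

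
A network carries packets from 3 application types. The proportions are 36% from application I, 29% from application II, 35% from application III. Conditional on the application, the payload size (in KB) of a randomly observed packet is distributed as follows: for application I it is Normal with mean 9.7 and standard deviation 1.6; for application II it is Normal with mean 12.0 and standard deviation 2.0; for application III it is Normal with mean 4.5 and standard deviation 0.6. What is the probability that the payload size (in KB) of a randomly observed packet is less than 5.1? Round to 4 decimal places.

Conditional on each application, P(X < 5.1): I: 0.00202014; II: 0.000280293; III: 0.841345.
By total probability, P(X < 5.1) = 0.36·0.00202014 + 0.29·0.000280293 + 0.35·0.841345 = 0.295279.

0.2953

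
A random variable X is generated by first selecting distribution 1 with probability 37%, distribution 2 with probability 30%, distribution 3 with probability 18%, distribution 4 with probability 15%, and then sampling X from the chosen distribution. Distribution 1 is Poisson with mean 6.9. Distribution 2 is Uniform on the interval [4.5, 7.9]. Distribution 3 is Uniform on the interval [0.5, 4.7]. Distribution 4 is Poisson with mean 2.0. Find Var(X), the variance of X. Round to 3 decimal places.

Per component, 1: μ=6.9, E[X²]=54.51; 2: μ=6.2, E[X²]=39.4033; 3: μ=2.6, E[X²]=8.23; 4: μ=2, E[X²]=6.
E[X] = 0.37·6.9 + 0.3·6.2 + 0.18·2.6 + 0.15·2 = 5.181.
E[X²] = 0.37·54.51 + 0.3·39.4033 + 0.18·8.23 + 0.15·6 = 34.3711.
Var(X) = E[X²] − (E[X])² = 34.3711 − 26.8428 = 7.52834.

7.528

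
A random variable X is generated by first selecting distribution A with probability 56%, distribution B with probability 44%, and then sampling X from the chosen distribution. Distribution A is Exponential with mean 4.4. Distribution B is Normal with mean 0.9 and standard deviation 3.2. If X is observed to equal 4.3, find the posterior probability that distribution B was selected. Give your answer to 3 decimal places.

Likelihoods f(4.3 | ·): A: 0.0855309; B: 0.0708959.
Posterior ∝ prior × likelihood. Numerator for B: 0.44·0.0708959 = 0.0311942.
Normalizing constant: 0.56·0.0855309 + 0.44·0.0708959 = 0.0790915.
P(B | observation) = 0.0311942 / 0.0790915 = 0.394406.

0.394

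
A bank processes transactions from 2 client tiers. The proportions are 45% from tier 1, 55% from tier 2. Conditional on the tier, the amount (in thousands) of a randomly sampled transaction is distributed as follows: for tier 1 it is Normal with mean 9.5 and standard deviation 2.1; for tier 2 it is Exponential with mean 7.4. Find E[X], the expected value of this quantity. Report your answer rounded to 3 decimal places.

Component means — 1: 9.5; 2: 7.4.
E[X] = 0.45·9.5 + 0.55·7.4 = 8.345.

8.345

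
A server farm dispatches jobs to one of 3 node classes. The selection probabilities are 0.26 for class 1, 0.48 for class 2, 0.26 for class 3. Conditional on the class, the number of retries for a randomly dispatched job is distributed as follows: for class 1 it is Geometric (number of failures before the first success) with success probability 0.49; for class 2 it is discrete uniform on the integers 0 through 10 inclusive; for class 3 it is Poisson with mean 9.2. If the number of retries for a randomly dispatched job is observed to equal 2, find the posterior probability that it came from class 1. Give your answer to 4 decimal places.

Likelihoods P(X=2 | ·): 1: 0.127449; 2: 0.0909091; 3: 0.00427599.
Posterior ∝ prior × likelihood. Numerator for 1: 0.26·0.127449 = 0.0331367.
Normalizing constant: 0.26·0.127449 + 0.48·0.0909091 + 0.26·0.00427599 = 0.0778849.
P(1 | observation) = 0.0331367 / 0.0778849 = 0.425458.

0.4255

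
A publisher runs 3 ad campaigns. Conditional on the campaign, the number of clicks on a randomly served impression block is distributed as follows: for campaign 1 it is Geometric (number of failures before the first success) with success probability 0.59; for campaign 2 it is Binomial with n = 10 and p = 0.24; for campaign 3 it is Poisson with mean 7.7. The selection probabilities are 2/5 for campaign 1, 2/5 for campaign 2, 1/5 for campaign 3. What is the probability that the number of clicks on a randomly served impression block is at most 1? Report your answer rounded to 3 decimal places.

Conditional on each campaign, P(X ≤ 1): 1: 0.8319; 2: 0.267306; 3: 0.0039396.
By total probability, P(X ≤ 1) = 0.4·0.8319 + 0.4·0.267306 + 0.2·0.0039396 = 0.44047.

0.440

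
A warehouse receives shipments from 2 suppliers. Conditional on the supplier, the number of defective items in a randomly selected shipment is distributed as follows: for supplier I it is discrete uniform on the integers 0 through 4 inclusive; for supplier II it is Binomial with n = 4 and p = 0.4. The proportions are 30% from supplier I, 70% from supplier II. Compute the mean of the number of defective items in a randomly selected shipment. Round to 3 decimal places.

Component means — I: 2; II: 1.6.
E[X] = 0.3·2 + 0.7·1.6 = 1.72.

1.720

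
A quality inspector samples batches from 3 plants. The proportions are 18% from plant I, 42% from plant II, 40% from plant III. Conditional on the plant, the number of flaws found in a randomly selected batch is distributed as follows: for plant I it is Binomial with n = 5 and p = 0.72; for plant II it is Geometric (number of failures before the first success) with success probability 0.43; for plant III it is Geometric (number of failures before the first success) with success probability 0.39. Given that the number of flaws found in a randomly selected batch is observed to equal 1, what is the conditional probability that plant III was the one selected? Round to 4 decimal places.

Likelihoods P(X=1 | ·): I: 0.0221276; II: 0.2451; III: 0.2379.
Posterior ∝ prior × likelihood. Numerator for III: 0.4·0.2379 = 0.09516.
Normalizing constant: 0.18·0.0221276 + 0.42·0.2451 + 0.4·0.2379 = 0.202085.
P(III | observation) = 0.09516 / 0.202085 = 0.470891.

0.4709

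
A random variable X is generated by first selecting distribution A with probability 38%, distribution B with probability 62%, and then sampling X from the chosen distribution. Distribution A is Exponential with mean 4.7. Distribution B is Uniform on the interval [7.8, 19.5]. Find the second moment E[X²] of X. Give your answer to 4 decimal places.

139.3810

For each component E[X²] = Var + (mean)², giving A: 44.18; B: 197.73.
Overall E[X²] = 0.38·44.18 + 0.62·197.73 = 139.381.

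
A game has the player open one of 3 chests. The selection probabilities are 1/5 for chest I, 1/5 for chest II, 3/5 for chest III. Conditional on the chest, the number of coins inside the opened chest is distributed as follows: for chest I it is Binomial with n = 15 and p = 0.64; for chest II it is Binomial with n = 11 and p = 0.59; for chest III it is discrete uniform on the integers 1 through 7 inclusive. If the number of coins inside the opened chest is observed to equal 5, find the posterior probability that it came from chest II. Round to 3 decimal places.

0.263

Likelihoods P(X=5 | ·): I: 0.0117891; II: 0.156894; III: 0.142857.
Posterior ∝ prior × likelihood. Numerator for II: 0.2·0.156894 = 0.0313787.
Normalizing constant: 0.2·0.0117891 + 0.2·0.156894 + 0.6·0.142857 = 0.119451.
P(II | observation) = 0.0313787 / 0.119451 = 0.262692.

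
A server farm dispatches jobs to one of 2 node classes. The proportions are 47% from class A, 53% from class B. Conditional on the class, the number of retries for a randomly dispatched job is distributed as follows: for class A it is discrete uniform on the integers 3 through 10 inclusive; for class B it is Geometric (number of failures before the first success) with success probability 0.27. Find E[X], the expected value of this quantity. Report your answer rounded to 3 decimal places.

Component means — A: 6.5; B: 2.7037.
E[X] = 0.47·6.5 + 0.53·2.7037 = 4.48796.

4.488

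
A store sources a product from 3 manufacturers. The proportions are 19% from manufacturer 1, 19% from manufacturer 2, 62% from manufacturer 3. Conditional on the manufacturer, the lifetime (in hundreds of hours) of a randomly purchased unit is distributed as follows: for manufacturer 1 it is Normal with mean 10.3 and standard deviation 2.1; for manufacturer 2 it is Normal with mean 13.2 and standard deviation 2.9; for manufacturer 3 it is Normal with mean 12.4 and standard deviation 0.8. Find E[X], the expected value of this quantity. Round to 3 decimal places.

12.153

Component means — 1: 10.3; 2: 13.2; 3: 12.4.
E[X] = 0.19·10.3 + 0.19·13.2 + 0.62·12.4 = 12.153.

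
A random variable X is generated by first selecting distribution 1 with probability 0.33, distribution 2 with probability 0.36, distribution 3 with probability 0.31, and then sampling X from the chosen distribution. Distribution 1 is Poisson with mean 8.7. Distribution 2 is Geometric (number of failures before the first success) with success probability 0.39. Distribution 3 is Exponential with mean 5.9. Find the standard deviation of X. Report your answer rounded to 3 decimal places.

4.905

Per component, 1: μ=8.7, E[X²]=84.39; 2: μ=1.5641, E[X²]=6.45694; 3: μ=5.9, E[X²]=69.62.
E[X] = 0.33·8.7 + 0.36·1.5641 + 0.31·5.9 = 5.26308.
E[X²] = 0.33·84.39 + 0.36·6.45694 + 0.31·69.62 = 51.7554.
Var(X) = E[X²] − (E[X])² = 51.7554 − 27.7 = 24.0554.
SD(X) = √24.0554 = 4.90463.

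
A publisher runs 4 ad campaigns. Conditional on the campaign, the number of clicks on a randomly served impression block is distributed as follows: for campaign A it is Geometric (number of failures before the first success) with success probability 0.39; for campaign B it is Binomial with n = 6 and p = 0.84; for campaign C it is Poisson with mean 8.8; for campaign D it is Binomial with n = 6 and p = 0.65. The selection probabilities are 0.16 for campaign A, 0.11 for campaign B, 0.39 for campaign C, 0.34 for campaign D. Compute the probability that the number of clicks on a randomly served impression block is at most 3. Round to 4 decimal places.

Conditional on each campaign, P(X ≤ 3): A: 0.861542; B: 0.0560359; C: 0.0244336; D: 0.352915.
By total probability, P(X ≤ 3) = 0.16·0.861542 + 0.11·0.0560359 + 0.39·0.0244336 + 0.34·0.352915 = 0.273531.

0.2735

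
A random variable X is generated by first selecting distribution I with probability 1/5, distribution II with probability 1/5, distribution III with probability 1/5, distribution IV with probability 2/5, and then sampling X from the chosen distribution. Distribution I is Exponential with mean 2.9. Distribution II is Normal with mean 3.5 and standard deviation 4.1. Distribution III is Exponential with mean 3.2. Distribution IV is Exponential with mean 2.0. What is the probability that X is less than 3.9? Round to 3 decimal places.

0.740

Conditional on each component, P(X < 3.9): I: 0.739415; II: 0.53886; III: 0.704401; IV: 0.857726.
By total probability, P(X < 3.9) = 0.2·0.739415 + 0.2·0.53886 + 0.2·0.704401 + 0.4·0.857726 = 0.739625.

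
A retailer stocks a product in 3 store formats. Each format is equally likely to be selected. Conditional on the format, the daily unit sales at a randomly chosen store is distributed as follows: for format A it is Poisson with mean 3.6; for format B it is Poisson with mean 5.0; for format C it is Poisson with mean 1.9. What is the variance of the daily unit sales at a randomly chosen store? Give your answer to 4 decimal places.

5.1067

Per component, A: μ=3.6, E[X²]=16.56; B: μ=5, E[X²]=30; C: μ=1.9, E[X²]=5.51.
E[X] = 0.333333·3.6 + 0.333333·5 + 0.333333·1.9 = 3.5.
E[X²] = 0.333333·16.56 + 0.333333·30 + 0.333333·5.51 = 17.3567.
Var(X) = E[X²] − (E[X])² = 17.3567 − 12.25 = 5.10667.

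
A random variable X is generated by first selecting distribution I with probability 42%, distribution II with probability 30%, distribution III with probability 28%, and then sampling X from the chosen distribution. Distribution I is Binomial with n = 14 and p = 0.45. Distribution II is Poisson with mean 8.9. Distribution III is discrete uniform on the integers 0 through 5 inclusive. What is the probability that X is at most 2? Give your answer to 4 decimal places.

0.1492

Conditional on each component, P(X ≤ 2): I: 0.0170062; II: 0.00675193; III: 0.5.
By total probability, P(X ≤ 2) = 0.42·0.0170062 + 0.3·0.00675193 + 0.28·0.5 = 0.149168.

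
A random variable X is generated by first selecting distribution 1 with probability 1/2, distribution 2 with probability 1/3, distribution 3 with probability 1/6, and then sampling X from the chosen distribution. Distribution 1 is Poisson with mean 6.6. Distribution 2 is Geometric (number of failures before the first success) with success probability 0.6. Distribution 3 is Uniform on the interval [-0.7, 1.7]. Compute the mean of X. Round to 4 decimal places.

3.6056

Component means — 1: 6.6; 2: 0.666667; 3: 0.5.
E[X] = 0.5·6.6 + 0.333333·0.666667 + 0.166667·0.5 = 3.60556.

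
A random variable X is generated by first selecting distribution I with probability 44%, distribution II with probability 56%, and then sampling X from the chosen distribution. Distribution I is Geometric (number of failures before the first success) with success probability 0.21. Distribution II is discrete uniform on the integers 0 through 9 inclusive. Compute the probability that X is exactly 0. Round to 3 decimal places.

0.148

Conditional on each component, P(X = 0): I: 0.21; II: 0.1.
By total probability, P(X = 0) = 0.44·0.21 + 0.56·0.1 = 0.1484.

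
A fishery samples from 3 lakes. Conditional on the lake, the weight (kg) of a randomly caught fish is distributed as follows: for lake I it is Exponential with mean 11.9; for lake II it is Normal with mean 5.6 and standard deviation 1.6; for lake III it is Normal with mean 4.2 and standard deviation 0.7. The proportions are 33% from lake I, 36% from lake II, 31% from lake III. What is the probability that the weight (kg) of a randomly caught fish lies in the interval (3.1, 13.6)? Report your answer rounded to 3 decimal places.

0.780

Conditional on each lake, P(3.1 < X < 13.6): I: 0.451756; II: 0.940915; III: 0.941958.
By total probability, P(3.1 < X < 13.6) = 0.33·0.451756 + 0.36·0.940915 + 0.31·0.941958 = 0.779816.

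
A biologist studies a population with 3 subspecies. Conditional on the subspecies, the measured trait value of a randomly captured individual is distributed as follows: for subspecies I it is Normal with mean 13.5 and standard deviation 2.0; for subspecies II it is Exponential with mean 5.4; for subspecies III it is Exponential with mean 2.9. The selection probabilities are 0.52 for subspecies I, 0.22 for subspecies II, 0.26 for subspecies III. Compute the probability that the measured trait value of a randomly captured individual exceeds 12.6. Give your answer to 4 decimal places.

Conditional on each subspecies, P(X > 12.6): I: 0.673645; II: 0.096972; III: 0.0129737.
By total probability, P(X > 12.6) = 0.52·0.673645 + 0.22·0.096972 + 0.26·0.0129737 = 0.375002.

0.3750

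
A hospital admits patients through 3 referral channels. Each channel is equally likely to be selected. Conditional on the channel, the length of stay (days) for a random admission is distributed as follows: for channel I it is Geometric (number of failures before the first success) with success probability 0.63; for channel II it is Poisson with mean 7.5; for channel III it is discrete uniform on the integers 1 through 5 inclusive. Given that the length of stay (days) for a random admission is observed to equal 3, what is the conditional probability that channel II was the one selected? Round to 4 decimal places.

Likelihoods P(X=3 | ·): I: 0.0319114; II: 0.0388887; III: 0.2.
Posterior ∝ prior × likelihood. Numerator for II: 0.333333·0.0388887 = 0.0129629.
Normalizing constant: 0.333333·0.0319114 + 0.333333·0.0388887 + 0.333333·0.2 = 0.0902667.
P(II | observation) = 0.0129629 / 0.0902667 = 0.143607.

0.1436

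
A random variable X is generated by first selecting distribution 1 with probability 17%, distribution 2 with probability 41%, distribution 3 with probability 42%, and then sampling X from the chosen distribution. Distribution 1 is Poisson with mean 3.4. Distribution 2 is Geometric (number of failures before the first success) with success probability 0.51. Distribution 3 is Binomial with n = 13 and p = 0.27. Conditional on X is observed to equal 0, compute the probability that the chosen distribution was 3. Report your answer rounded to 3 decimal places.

0.032

Likelihoods P(X=0 | ·): 1: 0.0333733; 2: 0.51; 3: 0.0167185.
Posterior ∝ prior × likelihood. Numerator for 3: 0.42·0.0167185 = 0.00702177.
Normalizing constant: 0.17·0.0333733 + 0.41·0.51 + 0.42·0.0167185 = 0.221795.
P(3 | observation) = 0.00702177 / 0.221795 = 0.0316588.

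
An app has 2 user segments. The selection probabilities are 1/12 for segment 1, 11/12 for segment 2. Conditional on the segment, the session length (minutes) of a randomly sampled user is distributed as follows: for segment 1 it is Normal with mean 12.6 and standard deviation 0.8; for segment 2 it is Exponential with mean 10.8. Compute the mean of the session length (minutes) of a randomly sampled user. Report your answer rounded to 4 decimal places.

10.9500

Component means — 1: 12.6; 2: 10.8.
E[X] = 0.0833333·12.6 + 0.916667·10.8 = 10.95.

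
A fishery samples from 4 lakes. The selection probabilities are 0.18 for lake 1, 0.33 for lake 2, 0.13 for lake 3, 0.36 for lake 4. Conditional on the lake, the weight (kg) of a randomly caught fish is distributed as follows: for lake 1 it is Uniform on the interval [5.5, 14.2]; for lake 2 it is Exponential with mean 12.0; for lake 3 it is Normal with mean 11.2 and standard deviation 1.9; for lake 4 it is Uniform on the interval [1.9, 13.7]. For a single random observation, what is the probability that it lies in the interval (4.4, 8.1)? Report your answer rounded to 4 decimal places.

0.2340

Conditional on each lake, P(4.4 < X < 8.1): 1: 0.298851; 2: 0.183884; 3: 0.0512116; 4: 0.313559.
By total probability, P(4.4 < X < 8.1) = 0.18·0.298851 + 0.33·0.183884 + 0.13·0.0512116 + 0.36·0.313559 = 0.234014.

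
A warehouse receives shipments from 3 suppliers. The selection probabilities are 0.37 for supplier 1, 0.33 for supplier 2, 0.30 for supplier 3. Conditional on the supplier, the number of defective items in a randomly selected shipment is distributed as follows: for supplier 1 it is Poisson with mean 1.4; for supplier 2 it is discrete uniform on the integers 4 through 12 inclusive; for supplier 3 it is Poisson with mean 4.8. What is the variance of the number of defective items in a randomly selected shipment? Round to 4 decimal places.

Per component, 1: μ=1.4, E[X²]=3.36; 2: μ=8, E[X²]=70.6667; 3: μ=4.8, E[X²]=27.84.
E[X] = 0.37·1.4 + 0.33·8 + 0.3·4.8 = 4.598.
E[X²] = 0.37·3.36 + 0.33·70.6667 + 0.3·27.84 = 32.9152.
Var(X) = E[X²] − (E[X])² = 32.9152 − 21.1416 = 11.7736.

11.7736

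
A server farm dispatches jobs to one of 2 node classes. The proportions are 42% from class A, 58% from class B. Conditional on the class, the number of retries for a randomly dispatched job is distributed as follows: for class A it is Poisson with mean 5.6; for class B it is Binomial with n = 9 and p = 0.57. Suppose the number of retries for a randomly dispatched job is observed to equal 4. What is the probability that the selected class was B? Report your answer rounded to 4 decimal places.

0.6405

Likelihoods P(X=4 | ·): A: 0.151528; B: 0.195529.
Posterior ∝ prior × likelihood. Numerator for B: 0.58·0.195529 = 0.113407.
Normalizing constant: 0.42·0.151528 + 0.58·0.195529 = 0.177049.
P(B | observation) = 0.113407 / 0.177049 = 0.640542.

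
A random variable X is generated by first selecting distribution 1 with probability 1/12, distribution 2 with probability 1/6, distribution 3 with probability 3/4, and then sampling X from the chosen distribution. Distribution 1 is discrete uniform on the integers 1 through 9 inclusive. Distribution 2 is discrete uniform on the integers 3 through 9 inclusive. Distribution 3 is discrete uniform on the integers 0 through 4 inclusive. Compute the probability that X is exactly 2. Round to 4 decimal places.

0.1593

Conditional on each component, P(X = 2): 1: 0.111111; 2: 0; 3: 0.2.
By total probability, P(X = 2) = 0.0833333·0.111111 + 0.166667·0 + 0.75·0.2 = 0.159259.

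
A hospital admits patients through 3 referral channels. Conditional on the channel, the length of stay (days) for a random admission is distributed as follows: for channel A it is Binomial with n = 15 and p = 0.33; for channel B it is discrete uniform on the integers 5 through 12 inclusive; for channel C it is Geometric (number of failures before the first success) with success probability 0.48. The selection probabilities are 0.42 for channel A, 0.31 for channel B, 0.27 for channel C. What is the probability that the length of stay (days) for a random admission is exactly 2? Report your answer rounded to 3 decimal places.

Conditional on each channel, P(X = 2): A: 0.0626888; B: 0; C: 0.129792.
By total probability, P(X = 2) = 0.42·0.0626888 + 0.31·0 + 0.27·0.129792 = 0.0613731.

0.061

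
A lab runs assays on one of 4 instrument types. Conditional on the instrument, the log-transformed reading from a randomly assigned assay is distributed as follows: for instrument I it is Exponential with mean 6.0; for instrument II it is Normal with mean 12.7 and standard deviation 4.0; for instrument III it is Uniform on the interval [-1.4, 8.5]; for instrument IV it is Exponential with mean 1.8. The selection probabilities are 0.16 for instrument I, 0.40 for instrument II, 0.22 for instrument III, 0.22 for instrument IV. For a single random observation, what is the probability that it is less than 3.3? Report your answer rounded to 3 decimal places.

Conditional on each instrument, P(X < 3.3): I: 0.42305; II: 0.00938671; III: 0.474747; IV: 0.84012.
By total probability, P(X < 3.3) = 0.16·0.42305 + 0.4·0.00938671 + 0.22·0.474747 + 0.22·0.84012 = 0.360714.

0.361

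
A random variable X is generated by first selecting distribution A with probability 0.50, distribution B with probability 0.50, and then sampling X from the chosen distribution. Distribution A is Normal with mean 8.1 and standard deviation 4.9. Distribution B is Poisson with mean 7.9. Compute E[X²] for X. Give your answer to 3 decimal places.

79.965

For each component E[X²] = Var + (mean)², giving A: 89.62; B: 70.31.
Overall E[X²] = 0.5·89.62 + 0.5·70.31 = 79.965.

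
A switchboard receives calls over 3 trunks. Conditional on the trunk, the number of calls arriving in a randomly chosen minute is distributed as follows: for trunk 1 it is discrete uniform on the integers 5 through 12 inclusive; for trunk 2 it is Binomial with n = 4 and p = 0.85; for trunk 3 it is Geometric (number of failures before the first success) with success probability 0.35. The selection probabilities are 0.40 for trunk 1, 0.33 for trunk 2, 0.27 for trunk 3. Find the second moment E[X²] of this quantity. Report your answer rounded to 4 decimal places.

37.3470

For each component E[X²] = Var + (mean)², giving 1: 77.5; 2: 12.07; 3: 8.7551.
Overall E[X²] = 0.4·77.5 + 0.33·12.07 + 0.27·8.7551 = 37.347.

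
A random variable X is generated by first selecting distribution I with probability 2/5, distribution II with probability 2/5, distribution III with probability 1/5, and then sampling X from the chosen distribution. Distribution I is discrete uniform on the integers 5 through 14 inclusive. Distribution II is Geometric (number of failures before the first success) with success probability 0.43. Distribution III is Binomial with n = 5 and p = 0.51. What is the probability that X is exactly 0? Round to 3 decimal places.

Conditional on each component, P(X = 0): I: 0; II: 0.43; III: 0.0282475.
By total probability, P(X = 0) = 0.4·0 + 0.4·0.43 + 0.2·0.0282475 = 0.17765.

0.178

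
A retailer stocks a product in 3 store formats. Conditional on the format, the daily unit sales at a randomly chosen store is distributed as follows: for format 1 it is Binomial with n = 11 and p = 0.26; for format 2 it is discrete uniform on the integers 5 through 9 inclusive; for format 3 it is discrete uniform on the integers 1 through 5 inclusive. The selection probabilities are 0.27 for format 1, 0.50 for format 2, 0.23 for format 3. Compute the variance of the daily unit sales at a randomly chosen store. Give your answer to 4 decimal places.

Per component, 1: μ=2.86, E[X²]=10.296; 2: μ=7, E[X²]=51; 3: μ=3, E[X²]=11.
E[X] = 0.27·2.86 + 0.5·7 + 0.23·3 = 4.9622.
E[X²] = 0.27·10.296 + 0.5·51 + 0.23·11 = 30.8099.
Var(X) = E[X²] − (E[X])² = 30.8099 − 24.6234 = 6.18649.

6.1865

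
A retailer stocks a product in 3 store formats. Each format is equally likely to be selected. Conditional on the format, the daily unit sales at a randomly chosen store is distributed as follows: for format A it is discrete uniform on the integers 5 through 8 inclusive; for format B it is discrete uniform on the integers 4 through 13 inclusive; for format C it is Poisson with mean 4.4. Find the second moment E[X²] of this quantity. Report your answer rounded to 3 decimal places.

For each component E[X²] = Var + (mean)², giving A: 43.5; B: 80.5; C: 23.76.
Overall E[X²] = 0.333333·43.5 + 0.333333·80.5 + 0.333333·23.76 = 49.2533.

49.253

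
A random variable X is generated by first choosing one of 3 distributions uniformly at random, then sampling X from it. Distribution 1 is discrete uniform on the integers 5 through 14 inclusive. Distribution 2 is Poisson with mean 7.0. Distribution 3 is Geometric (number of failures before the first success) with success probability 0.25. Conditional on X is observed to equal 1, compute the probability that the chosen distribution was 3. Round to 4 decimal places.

0.9671

Likelihoods P(X=1 | ·): 1: 0; 2: 0.00638317; 3: 0.1875.
Posterior ∝ prior × likelihood. Numerator for 3: 0.333333·0.1875 = 0.0625.
Normalizing constant: 0.333333·0 + 0.333333·0.00638317 + 0.333333·0.1875 = 0.0646277.
P(3 | observation) = 0.0625 / 0.0646277 = 0.967077.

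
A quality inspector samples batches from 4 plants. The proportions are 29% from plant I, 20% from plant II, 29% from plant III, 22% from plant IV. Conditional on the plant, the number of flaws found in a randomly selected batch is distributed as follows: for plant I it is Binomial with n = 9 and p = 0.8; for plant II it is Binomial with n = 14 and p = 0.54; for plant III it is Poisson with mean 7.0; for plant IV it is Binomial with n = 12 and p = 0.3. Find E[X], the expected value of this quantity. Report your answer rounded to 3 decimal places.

Component means — I: 7.2; II: 7.56; III: 7; IV: 3.6.
E[X] = 0.29·7.2 + 0.2·7.56 + 0.29·7 + 0.22·3.6 = 6.422.

6.422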